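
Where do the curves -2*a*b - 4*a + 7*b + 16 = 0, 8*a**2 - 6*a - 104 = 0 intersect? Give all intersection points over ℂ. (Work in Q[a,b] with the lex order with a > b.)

{(-13/4, -58/27), (4, 0)}

Compute a lex Gröbner basis by Buchberger's algorithm.
f_1 = -2*a*b - 4*a + 7*b + 16, LT = a*b.
f_2 = 8*a**2 - 6*a - 104, LT = a**2.

S(f_1,f_2): lcm = a**2*b. S = 2*a**2 - 11/4*a*b - 8*a + 13*b.
  leading term a**2: subtract (1/4)·f_2 from 2*a**2 - 11/4*a*b - 8*a + 13*b → -11/4*a*b - 13/2*a + 13*b + 26
  leading term a*b: subtract (11/8)·f_1 from -11/4*a*b - 13/2*a + 13*b + 26 → -a + 27/8*b + 4
  leading term a: no divisor's leading term divides it; move -a to the remainder.
  leading term b: no divisor's leading term divides it; move 27/8*b to the remainder.
  leading term 1: no divisor's leading term divides it; move 4 to the remainder.
  remainder -a + 27/8*b + 4 ≠ 0; add h_3 = -a + 27/8*b + 4 to the basis.

S(f_1,h_3): lcm = a*b. S = 2*a + 27/8*b**2 + 1/2*b - 8.
  leading term a: subtract (-2)·h_3 from 2*a + 27/8*b**2 + 1/2*b - 8 → 27/8*b**2 + 29/4*b
  leading term b**2: no divisor's leading term divides it; move 27/8*b**2 to the remainder.
  leading term b: no divisor's leading term divides it; move 29/4*b to the remainder.
  remainder 27/8*b**2 + 29/4*b ≠ 0; add h_4 = 27/8*b**2 + 29/4*b to the basis.

The other S-polynomials (S(f_2,h_3), S(f_1,h_4), S(f_2,h_4), S(h_3,h_4)) all reduce to 0 modulo the current basis, so we have a Gröbner basis.
Inter-reduce: drop elements whose leading term is divisible by another's, tail-reduce, and make monic.
Reduced Gröbner basis: {a - 27/8*b - 4, b**2 + 58/27*b}.

Elimination: the polynomial b**2 + 58/27*b lies in the elimination ideal for b, so b ∈ {-58/27, 0}. For each such b, the remaining basis elements (now univariate) give the rest of the solution.
  b = -58/27: the earlier basis element becomes a + 13/4 = 0, giving a = -13/4 — point (-13/4, -58/27).
  b = 0: the earlier basis element becomes a - 4 = 0, giving a = 4 — point (4, 0).
Each listed point satisfies every original equation (direct substitution).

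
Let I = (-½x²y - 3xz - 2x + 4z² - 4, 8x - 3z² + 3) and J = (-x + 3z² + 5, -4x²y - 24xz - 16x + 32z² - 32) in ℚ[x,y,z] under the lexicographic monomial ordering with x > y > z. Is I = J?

Since reduced Gröbner bases are canonical representatives of ideals under a given ordering, it suffices to compute and compare them.
Buchberger on the first generating set:
f_1 = -½x²y - 3xz - 2x + 4z² - 4, LT = x²y.
f_2 = 8x - 3z² + 3, LT = x.

S(f_1,f_2): lcm = x²y. S = ⅜xyz² - ⅜xy + 6xz + 4x - 8z² + 8.
  leading term xyz²: subtract (3/64yz²)·f_2 from ⅜xyz² - ⅜xy + 6xz + 4x - 8z² + 8 → -⅜xy + 6xz + 4x + 9/64yz⁴ - 9/64yz² - 8z² + 8
  leading term xy: subtract (-3/64y)·f_2 from -⅜xy + 6xz + 4x + 9/64yz⁴ - 9/64yz² - 8z² + 8 → 6xz + 4x + 9/64yz⁴ - 9/32yz² + 9/64y - 8z² + 8
  leading term xz: subtract (¾z)·f_2 from 6xz + 4x + 9/64yz⁴ - 9/32yz² + 9/64y - 8z² + 8 → 4x + 9/64yz⁴ - 9/32yz² + 9/64y + 9/4z³ - 8z² - 9/4z + 8
  leading term x: subtract (½)·f_2 from 4x + 9/64yz⁴ - 9/32yz² + 9/64y + 9/4z³ - 8z² - 9/4z + 8 → 9/64yz⁴ - 9/32yz² + 9/64y + 9/4z³ - 13/2z² - 9/4z + 13/2
  leading term yz⁴: no divisor's leading term divides it; move 9/64yz⁴ to the remainder.
  leading term yz²: no divisor's leading term divides it; move -9/32yz² to the remainder.
  leading term y: no divisor's leading term divides it; move 9/64y to the remainder.
  leading term z³: no divisor's leading term divides it; move 9/4z³ to the remainder.
  leading term z²: no divisor's leading term divides it; move -13/2z² to the remainder.
  leading term z: no divisor's leading term divides it; move -9/4z to the remainder.
  leading term 1: no divisor's leading term divides it; move 13/2 to the remainder.
  remainder 9/64yz⁴ - 9/32yz² + 9/64y + 9/4z³ - 13/2z² - 9/4z + 13/2 ≠ 0; add g_3 = 9/64yz⁴ - 9/32yz² + 9/64y + 9/4z³ - 13/2z² - 9/4z + 13/2 to the basis.

The other S-polynomials (S(f_1,g_3), S(f_2,g_3)) all reduce to 0 modulo the current basis, so we have a Gröbner basis.
Inter-reduce: drop elements whose leading term is divisible by another's, tail-reduce, and make monic.
Reduced Gröbner basis: {x - ⅜z² + ⅜, yz⁴ - 2yz² + y + 16z³ - 416/9z² - 16z + 416/9}.

Buchberger on the second generating set:
h_1 = -x + 3z² + 5, LT = x.
h_2 = -4x²y - 24xz - 16x + 32z² - 32, LT = x²y.

S(h_1,h_2): lcm = x²y. S = -3xyz² - 5xy - 6xz - 4x + 8z² - 8.
  leading term xyz²: subtract (3yz²)·h_1 from -3xyz² - 5xy - 6xz - 4x + 8z² - 8 → -5xy - 6xz - 4x - 9yz⁴ - 15yz² + 8z² - 8
  leading term xy: subtract (5y)·h_1 from -5xy - 6xz - 4x - 9yz⁴ - 15yz² + 8z² - 8 → -6xz - 4x - 9yz⁴ - 30yz² - 25y + 8z² - 8
  leading term xz: subtract (6z)·h_1 from -6xz - 4x - 9yz⁴ - 30yz² - 25y + 8z² - 8 → -4x - 9yz⁴ - 30yz² - 25y - 18z³ + 8z² - 30z - 8
  leading term x: subtract (4)·h_1 from -4x - 9yz⁴ - 30yz² - 25y - 18z³ + 8z² - 30z - 8 → -9yz⁴ - 30yz² - 25y - 18z³ - 4z² - 30z - 28
  leading term yz⁴: no divisor's leading term divides it; move -9yz⁴ to the remainder.
  leading term yz²: no divisor's leading term divides it; move -30yz² to the remainder.
  leading term y: no divisor's leading term divides it; move -25y to the remainder.
  leading term z³: no divisor's leading term divides it; move -18z³ to the remainder.
  leading term z²: no divisor's leading term divides it; move -4z² to the remainder.
  leading term z: no divisor's leading term divides it; move -30z to the remainder.
  leading term 1: no divisor's leading term divides it; move -28 to the remainder.
  remainder -9yz⁴ - 30yz² - 25y - 18z³ - 4z² - 30z - 28 ≠ 0; add k_3 = -9yz⁴ - 30yz² - 25y - 18z³ - 4z² - 30z - 28 to the basis.

The other S-polynomials (S(h_1,k_3), S(h_2,k_3)) all reduce to 0 modulo the current basis, so we have a Gröbner basis.
Inter-reduce: drop elements whose leading term is divisible by another's, tail-reduce, and make monic.
Reduced Gröbner basis: {x - 3z² - 5, yz⁴ + 10/3yz² + 25/9y + 2z³ + 4/9z² + 10/3z + 28/9}.

The bases are distinct; the ideals are different.

No, the ideals differ.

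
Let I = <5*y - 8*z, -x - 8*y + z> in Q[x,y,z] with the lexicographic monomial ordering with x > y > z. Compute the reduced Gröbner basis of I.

f_1 = 5*y - 8*z, LT = y.
f_2 = -x - 8*y + z, LT = x.

The S-polynomials (S(f_1,f_2)) all reduce to 0 modulo the current basis, so we have a Gröbner basis.

G = {x + 59/5*z, y - 8/5*z}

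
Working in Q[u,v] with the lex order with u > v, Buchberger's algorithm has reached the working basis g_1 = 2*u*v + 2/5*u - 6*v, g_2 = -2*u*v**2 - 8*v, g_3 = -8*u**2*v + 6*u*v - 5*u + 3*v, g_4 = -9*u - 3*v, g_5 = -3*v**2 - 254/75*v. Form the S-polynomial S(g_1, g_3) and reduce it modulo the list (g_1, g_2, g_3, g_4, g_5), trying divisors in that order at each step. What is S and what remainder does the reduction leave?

lcm(LM(g_1), LM(g_3)) = u**2*v.
S = (lcm/LT(g_1))·g_1 − (lcm/LT(g_3))·g_3 = 1/5*u**2 - 9/4*u*v - 5/8*u + 3/8*v.
Reduce S modulo (g_1, g_2, g_3, g_4, g_5) in that order:
  leading term u**2: subtract (-1/45*u)·g_4 from 1/5*u**2 - 9/4*u*v - 5/8*u + 3/8*v → -139/60*u*v - 5/8*u + 3/8*v
  leading term u*v: subtract (-139/120)·g_1 from -139/60*u*v - 5/8*u + 3/8*v → -97/600*u - 263/40*v
  leading term u: subtract (97/5400)·g_4 from -97/600*u - 263/40*v → -5869/900*v
  leading term v: no divisor's leading term divides it; move -5869/900*v to the remainder.
The remainder -5869/900*v is nonzero, so it would be added as the next basis element.

S(g_1, g_3) = 1/5*u**2 - 9/4*u*v - 5/8*u + 3/8*v; remainder on division = -5869/900*v.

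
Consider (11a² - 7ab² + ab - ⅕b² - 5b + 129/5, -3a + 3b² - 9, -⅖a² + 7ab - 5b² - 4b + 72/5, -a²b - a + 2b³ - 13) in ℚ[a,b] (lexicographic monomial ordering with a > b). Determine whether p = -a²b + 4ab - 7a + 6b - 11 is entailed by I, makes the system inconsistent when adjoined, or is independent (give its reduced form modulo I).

-a²b + 4ab - 7a + 6b - 11 lies in I (it reduces to 0).

First compute the reduced Gröbner basis of I by Buchberger's algorithm.
f_1 = 11a² - 7ab² + ab - ⅕b² - 5b + 129/5, LT = a².
f_2 = -3a + 3b² - 9, LT = a.
f_3 = -⅖a² + 7ab - 5b² - 4b + 72/5, LT = a².
f_4 = -a²b - a + 2b³ - 13, LT = a²b.

S(f_1,f_2): lcm = a². S = 4/11ab² + 1/11ab - 3a - 1/55b² - 5/11b + 129/55.
  reduce S modulo (f_1, f_2, f_3, f_4):
  remainder 4/11b⁴ + 1/11b³ - 226/55b² - 8/11b + 624/55 ≠ 0; add h_5 = 4/11b⁴ + 1/11b³ - 226/55b² - 8/11b + 624/55 to the basis.

S(f_1,f_3): lcm = a². S = -7/11ab² + 387/22ab - 1377/110b² - 115/11b + 2109/55.
  reduce S modulo (f_1, f_2, f_3, f_4, h_5):
  remainder 71/4b³ - 89/5b² - 129/2b + 291/5 ≠ 0; add h_6 = 71/4b³ - 89/5b² - 129/2b + 291/5 to the basis.

S(f_1,f_4): lcm = a²b. S = -7/11ab³ + 1/11ab² - a + 109/55b³ - 5/11b² + 129/55b - 13.
  reduce S modulo (f_1, f_2, f_3, f_4, h_5, h_6):
  remainder -50367/14200b² + 29767/2840b - 48101/7100 ≠ 0; add h_7 = -50367/14200b² + 29767/2840b - 48101/7100 to the basis.

S(f_3,f_4): lcm = a²b. S = -35/2ab² - a + 29/2b³ + 10b² - 36b - 13.
  reduce S modulo (f_1, f_2, f_3, f_4, h_5, h_6, h_7):
  remainder -341419/978b + 341419/489 ≠ 0; add h_8 = -341419/978b + 341419/489 to the basis.

The other S-polynomials (S(f_2,f_3), S(f_2,f_4), S(f_1,h_5), S(f_2,h_5), S(f_3,h_5), S(f_4,h_5), S(f_1,h_6), S(f_2,h_6), S(f_3,h_6), S(f_4,h_6), S(h_5,h_6), S(f_1,h_7), S(f_2,h_7), S(f_3,h_7), S(f_4,h_7), S(h_5,h_7), S(h_6,h_7), S(f_1,h_8), S(f_2,h_8), S(f_3,h_8), S(f_4,h_8), S(h_5,h_8), S(h_6,h_8), S(h_7,h_8)) all reduce to 0 modulo the current basis, so we have a Gröbner basis.
Inter-reduce: drop elements whose leading term is divisible by another's, tail-reduce, and make monic.
Reduced Gröbner basis: {a - 1, b - 2}.
Label its elements g_1 = a - 1, g_2 = b - 2.

Reduce p = -a²b + 4ab - 7a + 6b - 11 modulo G:
  leading term a²b: subtract (-ab)·g_1 from -a²b + 4ab - 7a + 6b - 11 → 3ab - 7a + 6b - 11
  leading term ab: subtract (3b)·g_1 from 3ab - 7a + 6b - 11 → -7a + 9b - 11
  leading term a: subtract (-7)·g_1 from -7a + 9b - 11 → 9b - 18
  leading term b: subtract (9)·g_2 from 9b - 18 → 0
  normal form = 0.
Since the normal form is 0, p ∈ I.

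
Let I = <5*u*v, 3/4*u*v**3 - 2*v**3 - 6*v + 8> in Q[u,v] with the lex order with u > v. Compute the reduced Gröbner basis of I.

G = {u, v**3 + 3*v - 4}

f_1 = 5*u*v, LT = u*v.
f_2 = 3/4*u*v**3 - 2*v**3 - 6*v + 8, LT = u*v**3.

S(f_1,f_2): lcm = u*v**3. S = 8/3*v**3 + 8*v - 32/3.
  leading term v**3: no divisor's leading term divides it; move 8/3*v**3 to the remainder.
  leading term v: no divisor's leading term divides it; move 8*v to the remainder.
  leading term 1: no divisor's leading term divides it; move -32/3 to the remainder.
  remainder 8/3*v**3 + 8*v - 32/3 ≠ 0; add g_3 = 8/3*v**3 + 8*v - 32/3 to the basis.

S(f_1,g_3): lcm = u*v**3. S = -3*u*v + 4*u.
  leading term u*v: subtract (-3/5)·f_1 from -3*u*v + 4*u → 4*u
  leading term u: no divisor's leading term divides it; move 4*u to the remainder.
  remainder 4*u ≠ 0; add g_4 = 4*u to the basis.

The other S-polynomials (S(f_2,g_3), S(f_1,g_4), S(f_2,g_4), S(g_3,g_4)) all reduce to 0 modulo the current basis, so we have a Gröbner basis.
Inter-reduce: drop elements whose leading term is divisible by another's, tail-reduce, and make monic.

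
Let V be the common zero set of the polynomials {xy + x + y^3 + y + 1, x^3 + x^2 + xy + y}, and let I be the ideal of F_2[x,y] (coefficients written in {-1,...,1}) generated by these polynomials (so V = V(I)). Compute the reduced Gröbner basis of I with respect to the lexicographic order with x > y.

G = {x + y^8 + y^7 + y^6 + y^4 + 1, y^9 + y^6 + y^5 + y^4 + y^3}

Buchberger's algorithm terminates because the ascending chain of leading-term ideals stabilizes.

f_1 = xy + x + y^3 + y + 1, LT = xy.
f_2 = x^3 + x^2 + xy + y, LT = x^3.

S(f_1,f_2): lcm = x^3y. S = x^3 + x^2y^3 + x^2 + xy^2 + y^2.
  leading term x^3: subtract (1)·f_2 from x^3 + x^2y^3 + x^2 + xy^2 + y^2 → x^2y^3 + xy^2 + xy + y^2 + y
  leading term x^2y^3: subtract (xy^2)·f_1 from x^2y^3 + xy^2 + xy + y^2 + y → x^2y^2 + xy^5 + xy^3 + xy + y^2 + y
  leading term x^2y^2: subtract (xy)·f_1 from x^2y^2 + xy^5 + xy^3 + xy + y^2 + y → x^2y + xy^5 + xy^4 + xy^3 + xy^2 + y^2 + y
  leading term x^2y: subtract (x)·f_1 from x^2y + xy^5 + xy^4 + xy^3 + xy^2 + y^2 + y → x^2 + xy^5 + xy^4 + xy^2 + xy + x + y^2 + y
  leading term x^2: no divisor's leading term divides it; move x^2 to the remainder.
  leading term xy^5: subtract (y^4)·f_1 from xy^5 + xy^4 + xy^2 + xy + x + y^2 + y → xy^2 + xy + x + y^7 + y^5 + y^4 + y^2 + y
  leading term xy^2: subtract (y)·f_1 from xy^2 + xy + x + y^7 + y^5 + y^4 + y^2 + y → x + y^7 + y^5
  leading term x: no divisor's leading term divides it; move x to the remainder.
  leading term y^7: no divisor's leading term divides it; move y^7 to the remainder.
  leading term y^5: no divisor's leading term divides it; move y^5 to the remainder.
  remainder x^2 + x + y^7 + y^5 ≠ 0; add g_3 = x^2 + x + y^7 + y^5 to the basis.

S(f_1,g_3): lcm = x^2y. S = x^2 + xy^3 + x + y^8 + y^6.
  leading term x^2: subtract (1)·g_3 from x^2 + xy^3 + x + y^8 + y^6 → xy^3 + y^8 + y^7 + y^6 + y^5
  leading term xy^3: subtract (y^2)·f_1 from xy^3 + y^8 + y^7 + y^6 + y^5 → xy^2 + y^8 + y^7 + y^6 + y^3 + y^2
  leading term xy^2: subtract (y)·f_1 from xy^2 + y^8 + y^7 + y^6 + y^3 + y^2 → xy + y^8 + y^7 + y^6 + y^4 + y^3 + y
  leading term xy: subtract (1)·f_1 from xy + y^8 + y^7 + y^6 + y^4 + y^3 + y → x + y^8 + y^7 + y^6 + y^4 + 1
  leading term x: no divisor's leading term divides it; move x to the remainder.
  leading term y^8: no divisor's leading term divides it; move y^8 to the remainder.
  leading term y^7: no divisor's leading term divides it; move y^7 to the remainder.
  leading term y^6: no divisor's leading term divides it; move y^6 to the remainder.
  leading term y^4: no divisor's leading term divides it; move y^4 to the remainder.
  leading term 1: no divisor's leading term divides it; move 1 to the remainder.
  remainder x + y^8 + y^7 + y^6 + y^4 + 1 ≠ 0; add g_4 = x + y^8 + y^7 + y^6 + y^4 + 1 to the basis.

S(f_2,g_3): lcm = x^3. S = xy^7 + xy^5 + xy + y.
  leading term xy^7: subtract (y^6)·f_1 from xy^7 + xy^5 + xy + y → xy^6 + xy^5 + xy + y^9 + y^7 + y^6 + y
  leading term xy^6: subtract (y^5)·f_1 from xy^6 + xy^5 + xy + y^9 + y^7 + y^6 + y → xy + y^9 + y^8 + y^7 + y^5 + y
  leading term xy: subtract (1)·f_1 from xy + y^9 + y^8 + y^7 + y^5 + y → x + y^9 + y^8 + y^7 + y^5 + y^3 + 1
  leading term x: subtract (1)·g_4 from x + y^9 + y^8 + y^7 + y^5 + y^3 + 1 → y^9 + y^6 + y^5 + y^4 + y^3
  leading term y^9: no divisor's leading term divides it; move y^9 to the remainder.
  leading term y^6: no divisor's leading term divides it; move y^6 to the remainder.
  leading term y^5: no divisor's leading term divides it; move y^5 to the remainder.
  leading term y^4: no divisor's leading term divides it; move y^4 to the remainder.
  leading term y^3: no divisor's leading term divides it; move y^3 to the remainder.
  remainder y^9 + y^6 + y^5 + y^4 + y^3 ≠ 0; add g_5 = y^9 + y^6 + y^5 + y^4 + y^3 to the basis.

The other S-polynomials (S(f_1,g_4), S(f_2,g_4), S(g_3,g_4), S(f_1,g_5), S(f_2,g_5), S(g_3,g_5), S(g_4,g_5)) all reduce to 0 modulo the current basis, so we have a Gröbner basis.
Inter-reduce: drop elements whose leading term is divisible by another's, tail-reduce, and make monic.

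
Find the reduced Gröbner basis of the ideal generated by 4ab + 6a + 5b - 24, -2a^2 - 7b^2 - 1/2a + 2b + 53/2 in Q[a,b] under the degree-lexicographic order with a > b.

G = {b^3 + 17/14b^2 + 9/4a - 27/7b - 207/28, a^2 + 7/2b^2 + 1/4a - b - 53/4, ab + 3/2a + 5/4b - 6}

f_1 = 4ab + 6a + 5b - 24, LT = ab.
f_2 = -2a^2 - 7b^2 - 1/2a + 2b + 53/2, LT = a^2.

S(f_1,f_2): lcm = a^2b. S = -7/2b^3 + 3/2a^2 + ab + b^2 - 6a + 53/4b.
  reduce S modulo (f_1, f_2):
  remainder -7/2b^3 - 17/4b^2 - 63/8a + 27/2b + 207/8 ≠ 0; add g_3 = -7/2b^3 - 17/4b^2 - 63/8a + 27/2b + 207/8 to the basis.

The other S-polynomials (S(f_1,g_3), S(f_2,g_3)) all reduce to 0 modulo the current basis, so we have a Gröbner basis.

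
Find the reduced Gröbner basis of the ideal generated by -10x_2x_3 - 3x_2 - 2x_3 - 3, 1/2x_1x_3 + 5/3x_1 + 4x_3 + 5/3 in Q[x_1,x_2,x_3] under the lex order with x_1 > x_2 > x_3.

G = {x_1x_2 + 11/91x_1 + 4/13x_2 - 4/7, x_1x_3 + 10/3x_1 + 8x_3 + 10/3, x_2x_3 + 3/10x_2 + 1/5x_3 + 3/10}

f_1 = -10x_2x_3 - 3x_2 - 2x_3 - 3, LT = x_2x_3.
f_2 = 1/2x_1x_3 + 5/3x_1 + 4x_3 + 5/3, LT = x_1x_3.

S(f_1,f_2): lcm = x_1x_2x_3. S = -91/30x_1x_2 + 1/5x_1x_3 + 3/10x_1 - 8x_2x_3 - 10/3x_2.
  reduce S modulo (f_1, f_2):
  remainder -91/30x_1x_2 - 11/30x_1 - 14/15x_2 + 26/15 ≠ 0; add g_3 = -91/30x_1x_2 - 11/30x_1 - 14/15x_2 + 26/15 to the basis.

The other S-polynomials (S(f_1,g_3), S(f_2,g_3)) all reduce to 0 modulo the current basis, so we have a Gröbner basis.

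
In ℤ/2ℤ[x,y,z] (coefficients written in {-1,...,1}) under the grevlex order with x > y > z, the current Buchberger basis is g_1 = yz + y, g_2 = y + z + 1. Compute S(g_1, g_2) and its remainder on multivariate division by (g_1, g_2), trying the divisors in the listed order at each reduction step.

S(g_1, g_2) = z² + y + z; remainder on division = z² + 1.

lcm(LM(g_1), LM(g_2)) = yz.
S = (lcm/LT(g_1))·g_1 − (lcm/LT(g_2))·g_2 = z² + y + z.
Reduce S modulo (g_1, g_2) in that order:
  leading term z²: no divisor's leading term divides it; move z² to the remainder.
  leading term y: subtract (1)·g_2 from y + z → 1
  leading term 1: no divisor's leading term divides it; move 1 to the remainder.
The remainder z² + 1 is nonzero, so it would be added as the next basis element.
This is the inner loop of Buchberger's algorithm — each nonzero remainder becomes a new basis element.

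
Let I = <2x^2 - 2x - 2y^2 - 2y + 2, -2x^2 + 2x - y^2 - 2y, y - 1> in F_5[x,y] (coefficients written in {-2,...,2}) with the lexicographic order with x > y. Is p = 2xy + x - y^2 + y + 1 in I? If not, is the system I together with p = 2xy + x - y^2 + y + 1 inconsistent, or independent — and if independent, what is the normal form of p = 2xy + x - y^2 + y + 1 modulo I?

2xy + x - y^2 + y + 1 is independent of I; its normal form modulo I is -2x + 1.

First compute the reduced Gröbner basis of I by Buchberger's algorithm.
f_1 = 2x^2 - 2x - 2y^2 - 2y + 2, LT = x^2.
f_2 = -2x^2 + 2x - y^2 - 2y, LT = x^2.
f_3 = y - 1, LT = y.

The S-polynomials (S(f_1,f_2), S(f_1,f_3), S(f_2,f_3)) all reduce to 0 modulo the current basis, so we have a Gröbner basis.
Inter-reduce: drop elements whose leading term is divisible by another's, tail-reduce, and make monic.
Reduced Gröbner basis: {x^2 - x - 1, y - 1}.
Label its elements g_1 = x^2 - x - 1, g_2 = y - 1.

Reduce p = 2xy + x - y^2 + y + 1 modulo G:
  leading term xy: subtract (2x)·g_2 from 2xy + x - y^2 + y + 1 → -2x - y^2 + y + 1
  leading term x: no divisor's leading term divides it; move -2x to the remainder.
  leading term y^2: subtract (-y)·g_2 from -y^2 + y + 1 → 1
  leading term 1: no divisor's leading term divides it; move 1 to the remainder.
  normal form = -2x + 1.
The normal form is nonzero, so p ∉ I. Since p minus its normal form lies in I, I + (p) = I + (r) where r = -2x + 1; decide whether this ideal is the whole ring.
Run Buchberger on G together with r (pairs among the g_i already reduce to 0 since G is a Gröbner basis):
g_1 = x^2 - x - 1, LT = x^2.
g_2 = y - 1, LT = y.
r = -2x + 1, LT = x.

The S-polynomials (S(g_1,g_2), S(g_1,r), S(g_2,r)) all reduce to 0 modulo the current basis, so we have a Gröbner basis.
Inter-reduce: drop elements whose leading term is divisible by another's, tail-reduce, and make monic.
Reduced Gröbner basis: {x + 2, y - 1}.
The reduced Gröbner basis of I + (p) is {x + 2, y - 1} ≠ {1}, a proper ideal, so the enlarged system stays consistent: p is independent of I, with normal form -2x + 1.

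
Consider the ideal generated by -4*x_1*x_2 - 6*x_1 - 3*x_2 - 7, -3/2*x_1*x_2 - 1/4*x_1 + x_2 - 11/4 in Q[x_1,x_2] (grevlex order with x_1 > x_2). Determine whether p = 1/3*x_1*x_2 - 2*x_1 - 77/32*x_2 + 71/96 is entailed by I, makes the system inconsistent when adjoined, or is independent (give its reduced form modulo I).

First compute the reduced Gröbner basis of I by Buchberger's algorithm.
f_1 = -4*x_1*x_2 - 6*x_1 - 3*x_2 - 7, LT = x_1*x_2.
f_2 = -3/2*x_1*x_2 - 1/4*x_1 + x_2 - 11/4, LT = x_1*x_2.

S(f_1,f_2): lcm = x_1*x_2. S = 4/3*x_1 + 17/12*x_2 - 1/12.
  leading term x_1: no divisor's leading term divides it; move 4/3*x_1 to the remainder.
  leading term x_2: no divisor's leading term divides it; move 17/12*x_2 to the remainder.
  leading term 1: no divisor's leading term divides it; move -1/12 to the remainder.
  remainder 4/3*x_1 + 17/12*x_2 - 1/12 ≠ 0; add h_3 = 4/3*x_1 + 17/12*x_2 - 1/12 to the basis.

S(f_1,h_3): lcm = x_1*x_2. S = -17/16*x_2**2 + 3/2*x_1 + 13/16*x_2 + 7/4.
  leading term x_2**2: no divisor's leading term divides it; move -17/16*x_2**2 to the remainder.
  leading term x_1: subtract (9/8)·h_3 from 3/2*x_1 + 13/16*x_2 + 7/4 → -25/32*x_2 + 59/32
  leading term x_2: no divisor's leading term divides it; move -25/32*x_2 to the remainder.
  leading term 1: no divisor's leading term divides it; move 59/32 to the remainder.
  remainder -17/16*x_2**2 - 25/32*x_2 + 59/32 ≠ 0; add h_4 = -17/16*x_2**2 - 25/32*x_2 + 59/32 to the basis.

The other S-polynomials (S(f_2,h_3), S(f_1,h_4), S(f_2,h_4), S(h_3,h_4)) all reduce to 0 modulo the current basis, so we have a Gröbner basis.
Inter-reduce: drop elements whose leading term is divisible by another's, tail-reduce, and make monic.
Reduced Gröbner basis: {x_2**2 + 25/34*x_2 - 59/34, x_1 + 17/16*x_2 - 1/16}.
Label its elements g_1 = x_2**2 + 25/34*x_2 - 59/34, g_2 = x_1 + 17/16*x_2 - 1/16.

Reduce p = 1/3*x_1*x_2 - 2*x_1 - 77/32*x_2 + 71/96 modulo G:
  leading term x_1*x_2: subtract (1/3*x_2)·g_2 from 1/3*x_1*x_2 - 2*x_1 - 77/32*x_2 + 71/96 → -17/48*x_2**2 - 2*x_1 - 229/96*x_2 + 71/96
  leading term x_2**2: subtract (-17/48)·g_1 from -17/48*x_2**2 - 2*x_1 - 229/96*x_2 + 71/96 → -2*x_1 - 17/8*x_2 + 1/8
  leading term x_1: subtract (-2)·g_2 from -2*x_1 - 17/8*x_2 + 1/8 → 0
  normal form = 0.
Since the normal form is 0, p ∈ I.

The remainder on division by a Gröbner basis is unique — it is the normal form.

1/3*x_1*x_2 - 2*x_1 - 77/32*x_2 + 71/96 lies in I (it reduces to 0).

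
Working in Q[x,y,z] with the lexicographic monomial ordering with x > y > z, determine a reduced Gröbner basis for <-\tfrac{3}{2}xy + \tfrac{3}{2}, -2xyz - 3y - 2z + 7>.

f_1 = -\tfrac{3}{2}xy + \tfrac{3}{2}, LT = xy.
f_2 = -2xyz - 3y - 2z + 7, LT = xyz.

S(f_1,f_2): lcm = xyz. S = -\tfrac{3}{2}y - 2z + \tfrac{7}{2}.
  leading term y: no divisor's leading term divides it; move -\tfrac{3}{2}y to the remainder.
  leading term z: no divisor's leading term divides it; move -2z to the remainder.
  leading term 1: no divisor's leading term divides it; move \tfrac{7}{2} to the remainder.
  remainder -\tfrac{3}{2}y - 2z + \tfrac{7}{2} ≠ 0; add g_3 = -\tfrac{3}{2}y - 2z + \tfrac{7}{2} to the basis.

S(f_1,g_3): lcm = xy. S = -\tfrac{4}{3}xz + \tfrac{7}{3}x - 1.
  leading term xz: no divisor's leading term divides it; move -\tfrac{4}{3}xz to the remainder.
  leading term x: no divisor's leading term divides it; move \tfrac{7}{3}x to the remainder.
  leading term 1: no divisor's leading term divides it; move -1 to the remainder.
  remainder -\tfrac{4}{3}xz + \tfrac{7}{3}x - 1 ≠ 0; add g_4 = -\tfrac{4}{3}xz + \tfrac{7}{3}x - 1 to the basis.

The other S-polynomials (S(f_2,g_3), S(f_1,g_4), S(f_2,g_4), S(g_3,g_4)) all reduce to 0 modulo the current basis, so we have a Gröbner basis.
Inter-reduce: drop elements whose leading term is divisible by another's, tail-reduce, and make monic.

G = {xz - \tfrac{7}{4}x + \tfrac{3}{4}, y + \tfrac{4}{3}z - \tfrac{7}{3}}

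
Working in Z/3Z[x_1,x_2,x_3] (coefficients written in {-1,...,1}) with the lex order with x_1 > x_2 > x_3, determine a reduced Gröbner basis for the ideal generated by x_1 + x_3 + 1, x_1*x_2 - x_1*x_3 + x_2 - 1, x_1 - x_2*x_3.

f_1 = x_1 + x_3 + 1, LT = x_1.
f_2 = x_1*x_2 - x_1*x_3 + x_2 - 1, LT = x_1*x_2.
f_3 = x_1 - x_2*x_3, LT = x_1.

S(f_1,f_2): lcm = x_1*x_2. S = x_1*x_3 + x_2*x_3 + 1.
  leading term x_1*x_3: subtract (x_3)·f_1 from x_1*x_3 + x_2*x_3 + 1 → x_2*x_3 - x_3**2 - x_3 + 1
  leading term x_2*x_3: no divisor's leading term divides it; move x_2*x_3 to the remainder.
  leading term x_3**2: no divisor's leading term divides it; move -x_3**2 to the remainder.
  leading term x_3: no divisor's leading term divides it; move -x_3 to the remainder.
  leading term 1: no divisor's leading term divides it; move 1 to the remainder.
  remainder x_2*x_3 - x_3**2 - x_3 + 1 ≠ 0; add g_4 = x_2*x_3 - x_3**2 - x_3 + 1 to the basis.

S(f_1,f_3): lcm = x_1. S = x_2*x_3 + x_3 + 1.
  leading term x_2*x_3: subtract (1)·g_4 from x_2*x_3 + x_3 + 1 → x_3**2 - x_3
  leading term x_3**2: no divisor's leading term divides it; move x_3**2 to the remainder.
  leading term x_3: no divisor's leading term divides it; move -x_3 to the remainder.
  remainder x_3**2 - x_3 ≠ 0; add g_5 = x_3**2 - x_3 to the basis.

S(f_2,f_3): lcm = x_1*x_2. S = -x_1*x_3 + x_2**2*x_3 + x_2 - 1.
  leading term x_1*x_3: subtract (-x_3)·f_1 from -x_1*x_3 + x_2**2*x_3 + x_2 - 1 → x_2**2*x_3 + x_2 + x_3**2 + x_3 - 1
  leading term x_2**2*x_3: subtract (x_2)·g_4 from x_2**2*x_3 + x_2 + x_3**2 + x_3 - 1 → x_2*x_3**2 + x_2*x_3 + x_3**2 + x_3 - 1
  leading term x_2*x_3**2: subtract (x_3)·g_4 from x_2*x_3**2 + x_2*x_3 + x_3**2 + x_3 - 1 → x_2*x_3 + x_3**3 - x_3**2 - 1
  leading term x_2*x_3: subtract (1)·g_4 from x_2*x_3 + x_3**3 - x_3**2 - 1 → x_3**3 + x_3 + 1
  leading term x_3**3: subtract (x_3)·g_5 from x_3**3 + x_3 + 1 → x_3**2 + x_3 + 1
  leading term x_3**2: subtract (1)·g_5 from x_3**2 + x_3 + 1 → -x_3 + 1
  leading term x_3: no divisor's leading term divides it; move -x_3 to the remainder.
  leading term 1: no divisor's leading term divides it; move 1 to the remainder.
  remainder -x_3 + 1 ≠ 0; add g_6 = -x_3 + 1 to the basis.

S(g_4,g_6): lcm = x_2*x_3. S = x_2 - x_3**2 - x_3 + 1.
  leading term x_2: no divisor's leading term divides it; move x_2 to the remainder.
  leading term x_3**2: subtract (-1)·g_5 from -x_3**2 - x_3 + 1 → x_3 + 1
  leading term x_3: subtract (-1)·g_6 from x_3 + 1 → -1
  leading term 1: no divisor's leading term divides it; move -1 to the remainder.
  remainder x_2 - 1 ≠ 0; add g_7 = x_2 - 1 to the basis.

The other S-polynomials (S(f_1,g_4), S(f_2,g_4), S(f_3,g_4), S(f_1,g_5), S(f_2,g_5), S(f_3,g_5), S(g_4,g_5), S(f_1,g_6), S(f_2,g_6), S(f_3,g_6), S(g_5,g_6), S(f_1,g_7), S(f_2,g_7), S(f_3,g_7), S(g_4,g_7), S(g_5,g_7), S(g_6,g_7)) all reduce to 0 modulo the current basis, so we have a Gröbner basis.
Inter-reduce: drop elements whose leading term is divisible by another's, tail-reduce, and make monic.

G = {x_1 - 1, x_2 - 1, x_3 - 1}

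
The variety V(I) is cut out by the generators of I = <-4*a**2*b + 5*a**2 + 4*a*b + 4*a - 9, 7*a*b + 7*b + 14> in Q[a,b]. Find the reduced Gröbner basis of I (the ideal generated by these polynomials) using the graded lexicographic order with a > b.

G = {a**2 + 12/5*a - 8/5*b - 5, a*b + b + 2, b**2 + 5/4*a + 4*b + 7/4}

f_1 = -4*a**2*b + 5*a**2 + 4*a*b + 4*a - 9, LT = a**2*b.
f_2 = 7*a*b + 7*b + 14, LT = a*b.

S(f_1,f_2): lcm = a**2*b. S = -5/4*a**2 - 2*a*b - 3*a + 9/4.
  leading term a**2: no divisor's leading term divides it; move -5/4*a**2 to the remainder.
  leading term a*b: subtract (-2/7)·f_2 from -2*a*b - 3*a + 9/4 → -3*a + 2*b + 25/4
  leading term a: no divisor's leading term divides it; move -3*a to the remainder.
  leading term b: no divisor's leading term divides it; move 2*b to the remainder.
  leading term 1: no divisor's leading term divides it; move 25/4 to the remainder.
  remainder -5/4*a**2 - 3*a + 2*b + 25/4 ≠ 0; add g_3 = -5/4*a**2 - 3*a + 2*b + 25/4 to the basis.

S(f_1,g_3): lcm = a**2*b. S = -5/4*a**2 - 17/5*a*b + 8/5*b**2 - a + 5*b + 9/4.
  leading term a**2: subtract (1)·g_3 from -5/4*a**2 - 17/5*a*b + 8/5*b**2 - a + 5*b + 9/4 → -17/5*a*b + 8/5*b**2 + 2*a + 3*b - 4
  leading term a*b: subtract (-17/35)·f_2 from -17/5*a*b + 8/5*b**2 + 2*a + 3*b - 4 → 8/5*b**2 + 2*a + 32/5*b + 14/5
  leading term b**2: no divisor's leading term divides it; move 8/5*b**2 to the remainder.
  leading term a: no divisor's leading term divides it; move 2*a to the remainder.
  leading term b: no divisor's leading term divides it; move 32/5*b to the remainder.
  leading term 1: no divisor's leading term divides it; move 14/5 to the remainder.
  remainder 8/5*b**2 + 2*a + 32/5*b + 14/5 ≠ 0; add g_4 = 8/5*b**2 + 2*a + 32/5*b + 14/5 to the basis.

S(f_2,g_3): lcm = a**2*b. S = -7/5*a*b + 8/5*b**2 + 2*a + 5*b.
  leading term a*b: subtract (-1/5)·f_2 from -7/5*a*b + 8/5*b**2 + 2*a + 5*b → 8/5*b**2 + 2*a + 32/5*b + 14/5
  leading term b**2: subtract (1)·g_4 from 8/5*b**2 + 2*a + 32/5*b + 14/5 → 0
  remainder 0.

S(f_1,g_4): lcm = a**2*b**2. S = -5/4*a**3 - 21/4*a**2*b - a*b**2 - 7/4*a**2 - a*b + 9/4*b.
  leading term a**3: subtract (a)·g_3 from -5/4*a**3 - 21/4*a**2*b - a*b**2 - 7/4*a**2 - a*b + 9/4*b → -21/4*a**2*b - a*b**2 + 5/4*a**2 - 3*a*b - 25/4*a + 9/4*b
  leading term a**2*b: subtract (21/16)·f_1 from -21/4*a**2*b - a*b**2 + 5/4*a**2 - 3*a*b - 25/4*a + 9/4*b → -a*b**2 - 85/16*a**2 - 33/4*a*b - 23/2*a + 9/4*b + 189/16
  leading term a*b**2: subtract (-1/7*b)·f_2 from -a*b**2 - 85/16*a**2 - 33/4*a*b - 23/2*a + 9/4*b + 189/16 → -85/16*a**2 - 33/4*a*b + b**2 - 23/2*a + 17/4*b + 189/16
  leading term a**2: subtract (17/4)·g_3 from -85/16*a**2 - 33/4*a*b + b**2 - 23/2*a + 17/4*b + 189/16 → -33/4*a*b + b**2 + 5/4*a - 17/4*b - 59/4
  leading term a*b: subtract (-33/28)·f_2 from -33/4*a*b + b**2 + 5/4*a - 17/4*b - 59/4 → b**2 + 5/4*a + 4*b + 7/4
  leading term b**2: subtract (5/8)·g_4 from b**2 + 5/4*a + 4*b + 7/4 → 0
  remainder 0.

S(f_2,g_4): lcm = a*b**2. S = -5/4*a**2 - 4*a*b + b**2 - 7/4*a + 2*b.
  leading term a**2: subtract (1)·g_3 from -5/4*a**2 - 4*a*b + b**2 - 7/4*a + 2*b → -4*a*b + b**2 + 5/4*a - 25/4
  leading term a*b: subtract (-4/7)·f_2 from -4*a*b + b**2 + 5/4*a - 25/4 → b**2 + 5/4*a + 4*b + 7/4
  leading term b**2: subtract (5/8)·g_4 from b**2 + 5/4*a + 4*b + 7/4 → 0
  remainder 0.

S(g_3,g_4): leading monomials are coprime, so the S-polynomial reduces to 0 (Buchberger's first criterion).
Every S-polynomial of the final basis reduces to 0, so we have a Gröbner basis.
Inter-reduce: drop elements whose leading term is divisible by another's, tail-reduce, and make monic.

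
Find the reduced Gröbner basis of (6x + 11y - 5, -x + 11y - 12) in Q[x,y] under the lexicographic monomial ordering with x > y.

f_1 = 6x + 11y - 5, LT = x.
f_2 = -x + 11y - 12, LT = x.

S(f_1,f_2): lcm = x. S = 77/6y - 77/6.
  leading term y: no divisor's leading term divides it; move 77/6y to the remainder.
  leading term 1: no divisor's leading term divides it; move -77/6 to the remainder.
  remainder 77/6y - 77/6 ≠ 0; add g_3 = 77/6y - 77/6 to the basis.

The other S-polynomials (S(f_1,g_3), S(f_2,g_3)) all reduce to 0 modulo the current basis, so we have a Gröbner basis.
Inter-reduce: drop elements whose leading term is divisible by another's, tail-reduce, and make monic.

G = {x + 1, y - 1}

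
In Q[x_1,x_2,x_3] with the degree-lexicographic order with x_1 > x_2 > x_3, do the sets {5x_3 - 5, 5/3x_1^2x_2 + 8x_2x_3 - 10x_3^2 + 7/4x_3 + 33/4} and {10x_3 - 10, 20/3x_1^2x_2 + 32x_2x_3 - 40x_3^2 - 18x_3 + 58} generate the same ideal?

Yes, the ideals are equal.

Equality of ideals is decidable: compute both reduced Gröbner bases (unique for the ordering) and check whether they agree.
Buchberger on the first generating set:
f_1 = 5x_3 - 5, LT = x_3.
f_2 = 5/3x_1^2x_2 + 8x_2x_3 - 10x_3^2 + 7/4x_3 + 33/4, LT = x_1^2x_2.

The S-polynomials (S(f_1,f_2)) all reduce to 0 modulo the current basis, so we have a Gröbner basis.
Inter-reduce: drop elements whose leading term is divisible by another's, tail-reduce, and make monic.
Reduced Gröbner basis: {x_1^2x_2 + 24/5x_2, x_3 - 1}.

Buchberger on the second generating set:
h_1 = 10x_3 - 10, LT = x_3.
h_2 = 20/3x_1^2x_2 + 32x_2x_3 - 40x_3^2 - 18x_3 + 58, LT = x_1^2x_2.

The S-polynomials (S(h_1,h_2)) all reduce to 0 modulo the current basis, so we have a Gröbner basis.
Inter-reduce: drop elements whose leading term is divisible by another's, tail-reduce, and make monic.
Reduced Gröbner basis: {x_1^2x_2 + 24/5x_2, x_3 - 1}.

The two bases agree; hence the ideals are identical.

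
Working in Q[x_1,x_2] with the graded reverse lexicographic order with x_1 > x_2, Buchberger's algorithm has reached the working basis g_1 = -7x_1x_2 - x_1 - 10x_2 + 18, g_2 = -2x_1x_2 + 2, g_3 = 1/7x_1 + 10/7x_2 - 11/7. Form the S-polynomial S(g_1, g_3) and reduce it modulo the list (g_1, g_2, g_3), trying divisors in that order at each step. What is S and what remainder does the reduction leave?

S(g_1, g_3) = -10x_2^2 + 1/7x_1 + 87/7x_2 - 18/7; remainder on division = -10x_2^2 + 11x_2 - 1.

lcm(LM(g_1), LM(g_3)) = x_1x_2.
S = (lcm/LT(g_1))·g_1 − (lcm/LT(g_3))·g_3 = -10x_2^2 + 1/7x_1 + 87/7x_2 - 18/7.
Reduce S modulo (g_1, g_2, g_3) in that order:
  leading term x_2^2: no divisor's leading term divides it; move -10x_2^2 to the remainder.
  leading term x_1: subtract (1)·g_3 from 1/7x_1 + 87/7x_2 - 18/7 → 11x_2 - 1
  leading term x_2: no divisor's leading term divides it; move 11x_2 to the remainder.
  leading term 1: no divisor's leading term divides it; move -1 to the remainder.
The remainder -10x_2^2 + 11x_2 - 1 is nonzero, so it would be added as the next basis element.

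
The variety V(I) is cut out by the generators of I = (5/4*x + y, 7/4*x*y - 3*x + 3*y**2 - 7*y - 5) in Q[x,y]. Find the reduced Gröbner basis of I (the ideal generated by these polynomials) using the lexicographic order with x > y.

G = {x + 4/5*y, y**2 - 23/8*y - 25/8}

f_1 = 5/4*x + y, LT = x.
f_2 = 7/4*x*y - 3*x + 3*y**2 - 7*y - 5, LT = x*y.

S(f_1,f_2): lcm = x*y. S = 12/7*x - 32/35*y**2 + 4*y + 20/7.
  leading term x: subtract (48/35)·f_1 from 12/7*x - 32/35*y**2 + 4*y + 20/7 → -32/35*y**2 + 92/35*y + 20/7
  leading term y**2: no divisor's leading term divides it; move -32/35*y**2 to the remainder.
  leading term y: no divisor's leading term divides it; move 92/35*y to the remainder.
  leading term 1: no divisor's leading term divides it; move 20/7 to the remainder.
  remainder -32/35*y**2 + 92/35*y + 20/7 ≠ 0; add g_3 = -32/35*y**2 + 92/35*y + 20/7 to the basis.

The other S-polynomials (S(f_1,g_3), S(f_2,g_3)) all reduce to 0 modulo the current basis, so we have a Gröbner basis.
Inter-reduce: drop elements whose leading term is divisible by another's, tail-reduce, and make monic.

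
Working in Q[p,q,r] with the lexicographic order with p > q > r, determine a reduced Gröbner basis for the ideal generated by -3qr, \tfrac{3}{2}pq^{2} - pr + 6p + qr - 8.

G = {pq^{2} - \tfrac{2}{3}pr + 4p - \tfrac{16}{3}, pr^{2} - 6pr + 8r, qr}

f_1 = -3qr, LT = qr.
f_2 = \tfrac{3}{2}pq^{2} - pr + 6p + qr - 8, LT = pq^{2}.

S(f_1,f_2): lcm = pq^{2}r. S = \tfrac{2}{3}pr^{2} - 4pr - \tfrac{2}{3}qr^{2} + \tfrac{16}{3}r.
  leading term pr^{2}: no divisor's leading term divides it; move \tfrac{2}{3}pr^{2} to the remainder.
  leading term pr: no divisor's leading term divides it; move -4pr to the remainder.
  leading term qr^{2}: subtract (\tfrac{2}{9}r)·f_1 from -\tfrac{2}{3}qr^{2} + \tfrac{16}{3}r → \tfrac{16}{3}r
  leading term r: no divisor's leading term divides it; move \tfrac{16}{3}r to the remainder.
  remainder \tfrac{2}{3}pr^{2} - 4pr + \tfrac{16}{3}r ≠ 0; add g_3 = \tfrac{2}{3}pr^{2} - 4pr + \tfrac{16}{3}r to the basis.

The other S-polynomials (S(f_1,g_3), S(f_2,g_3)) all reduce to 0 modulo the current basis, so we have a Gröbner basis.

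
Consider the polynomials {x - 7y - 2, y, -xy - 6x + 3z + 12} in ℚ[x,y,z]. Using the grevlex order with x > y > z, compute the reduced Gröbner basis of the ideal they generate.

The reduced Gröbner basis is the canonical form of the ideal for this ordering.

f_1 = x - 7y - 2, LT = x.
f_2 = y, LT = y.
f_3 = -xy - 6x + 3z + 12, LT = xy.

S(f_1,f_3): lcm = xy. S = -7y² - 6x - 2y + 3z + 12.
  leading term y²: subtract (-7y)·f_2 from -7y² - 6x - 2y + 3z + 12 → -6x - 2y + 3z + 12
  leading term x: subtract (-6)·f_1 from -6x - 2y + 3z + 12 → -44y + 3z
  leading term y: subtract (-44)·f_2 from -44y + 3z → 3z
  leading term z: no divisor's leading term divides it; move 3z to the remainder.
  remainder 3z ≠ 0; add g_4 = 3z to the basis.

The other S-polynomials (S(f_1,f_2), S(f_2,f_3), S(f_1,g_4), S(f_2,g_4), S(f_3,g_4)) all reduce to 0 modulo the current basis, so we have a Gröbner basis.
Inter-reduce: drop elements whose leading term is divisible by another's, tail-reduce, and make monic.

G = {x - 2, y, z}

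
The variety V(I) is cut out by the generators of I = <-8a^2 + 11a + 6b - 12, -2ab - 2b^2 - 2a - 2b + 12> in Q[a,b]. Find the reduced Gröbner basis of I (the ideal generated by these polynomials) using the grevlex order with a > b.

This is the nonlinear analogue of row-reducing a linear system.

f_1 = -8a^2 + 11a + 6b - 12, LT = a^2.
f_2 = -2ab - 2b^2 - 2a - 2b + 12, LT = ab.

S(f_1,f_2): lcm = a^2b. S = -ab^2 - a^2 - 19/8ab - 3/4b^2 + 6a + 3/2b.
  leading term ab^2: subtract (1/2b)·f_2 from -ab^2 - a^2 - 19/8ab - 3/4b^2 + 6a + 3/2b → b^3 - a^2 - 11/8ab + 1/4b^2 + 6a - 9/2b
  leading term b^3: no divisor's leading term divides it; move b^3 to the remainder.
  leading term a^2: subtract (1/8)·f_1 from -a^2 - 11/8ab + 1/4b^2 + 6a - 9/2b → -11/8ab + 1/4b^2 + 37/8a - 21/4b + 3/2
  leading term ab: subtract (11/16)·f_2 from -11/8ab + 1/4b^2 + 37/8a - 21/4b + 3/2 → 13/8b^2 + 6a - 31/8b - 27/4
  leading term b^2: no divisor's leading term divides it; move 13/8b^2 to the remainder.
  leading term a: no divisor's leading term divides it; move 6a to the remainder.
  leading term b: no divisor's leading term divides it; move -31/8b to the remainder.
  leading term 1: no divisor's leading term divides it; move -27/4 to the remainder.
  remainder b^3 + 13/8b^2 + 6a - 31/8b - 27/4 ≠ 0; add g_3 = b^3 + 13/8b^2 + 6a - 31/8b - 27/4 to the basis.

S(f_1,g_3): leading monomials are coprime, so the S-polynomial reduces to 0 (Buchberger's first criterion).
S(f_2,g_3): lcm = ab^3. S = b^4 - 5/8ab^2 + b^3 - 6a^2 + 31/8ab - 6b^2 + 27/4a.
  leading term b^4: subtract (b)·g_3 from b^4 - 5/8ab^2 + b^3 - 6a^2 + 31/8ab - 6b^2 + 27/4a → -5/8ab^2 - 5/8b^3 - 6a^2 - 17/8ab - 17/8b^2 + 27/4a + 27/4b
  leading term ab^2: subtract (5/16b)·f_2 from -5/8ab^2 - 5/8b^3 - 6a^2 - 17/8ab - 17/8b^2 + 27/4a + 27/4b → -6a^2 - 3/2ab - 3/2b^2 + 27/4a + 3b
  leading term a^2: subtract (3/4)·f_1 from -6a^2 - 3/2ab - 3/2b^2 + 27/4a + 3b → -3/2ab - 3/2b^2 - 3/2a - 3/2b + 9
  leading term ab: subtract (3/4)·f_2 from -3/2ab - 3/2b^2 - 3/2a - 3/2b + 9 → 0
  remainder 0.

Every S-polynomial of the final basis reduces to 0, so we have a Gröbner basis.

G = {b^3 + 13/8b^2 + 6a - 31/8b - 27/4, a^2 - 11/8a - 3/4b + 3/2, ab + b^2 + a + b - 6}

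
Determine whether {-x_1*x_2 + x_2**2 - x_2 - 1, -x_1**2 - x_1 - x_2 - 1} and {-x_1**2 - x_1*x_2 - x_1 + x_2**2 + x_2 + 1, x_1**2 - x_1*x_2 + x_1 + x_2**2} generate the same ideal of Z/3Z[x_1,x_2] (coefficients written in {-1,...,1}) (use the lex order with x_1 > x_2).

Yes, the ideals are equal.

For a fixed monomial order, each ideal has a unique reduced Gröbner basis; comparing bases decides equality.
Buchberger on the first generating set:
f_1 = -x_1*x_2 + x_2**2 - x_2 - 1, LT = x_1*x_2.
f_2 = -x_1**2 - x_1 - x_2 - 1, LT = x_1**2.

S(f_1,f_2): lcm = x_1**2*x_2. S = -x_1*x_2**2 + x_1 - x_2**2 - x_2.
  reduce S modulo (f_1, f_2):
  remainder x_1 - x_2**3 ≠ 0; add g_3 = x_1 - x_2**3 to the basis.

S(f_1,g_3): lcm = x_1*x_2. S = x_2**4 - x_2**2 + x_2 + 1.
  reduce S modulo (f_1, f_2, g_3):
  remainder x_2**4 - x_2**2 + x_2 + 1 ≠ 0; add g_4 = x_2**4 - x_2**2 + x_2 + 1 to the basis.

The other S-polynomials (S(f_2,g_3), S(f_1,g_4), S(f_2,g_4), S(g_3,g_4)) all reduce to 0 modulo the current basis, so we have a Gröbner basis.
Inter-reduce: drop elements whose leading term is divisible by another's, tail-reduce, and make monic.
Reduced Gröbner basis: {x_1 - x_2**3, x_2**4 - x_2**2 + x_2 + 1}.

Buchberger on the second generating set:
h_1 = -x_1**2 - x_1*x_2 - x_1 + x_2**2 + x_2 + 1, LT = x_1**2.
h_2 = x_1**2 - x_1*x_2 + x_1 + x_2**2, LT = x_1**2.

S(h_1,h_2): lcm = x_1**2. S = -x_1*x_2 + x_2**2 - x_2 - 1.
  reduce S modulo (h_1, h_2):
  remainder -x_1*x_2 + x_2**2 - x_2 - 1 ≠ 0; add k_3 = -x_1*x_2 + x_2**2 - x_2 - 1 to the basis.

S(h_1,k_3): lcm = x_1**2*x_2. S = -x_1*x_2**2 - x_1 - x_2**3 - x_2**2 - x_2.
  reduce S modulo (h_1, h_2, k_3):
  remainder -x_1 + x_2**3 ≠ 0; add k_4 = -x_1 + x_2**3 to the basis.

S(h_1,k_4): lcm = x_1**2. S = x_1*x_2**3 + x_1*x_2 + x_1 - x_2**2 - x_2 - 1.
  reduce S modulo (h_1, h_2, k_3, k_4):
  remainder x_2**4 - x_2**2 + x_2 + 1 ≠ 0; add k_5 = x_2**4 - x_2**2 + x_2 + 1 to the basis.

The other S-polynomials (S(h_2,k_3), S(h_2,k_4), S(k_3,k_4), S(h_1,k_5), S(h_2,k_5), S(k_3,k_5), S(k_4,k_5)) all reduce to 0 modulo the current basis, so we have a Gröbner basis.
Inter-reduce: drop elements whose leading term is divisible by another's, tail-reduce, and make monic.
Reduced Gröbner basis: {x_1 - x_2**3, x_2**4 - x_2**2 + x_2 + 1}.

The two bases agree; hence the ideals are identical.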